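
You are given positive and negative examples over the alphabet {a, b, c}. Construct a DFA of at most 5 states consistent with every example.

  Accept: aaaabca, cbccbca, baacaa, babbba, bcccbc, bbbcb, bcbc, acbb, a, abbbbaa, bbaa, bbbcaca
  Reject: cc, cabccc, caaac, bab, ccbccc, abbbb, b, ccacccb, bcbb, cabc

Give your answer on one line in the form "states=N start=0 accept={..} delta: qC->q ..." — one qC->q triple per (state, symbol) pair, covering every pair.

Grow the machine one transition at a time. Run the examples from 0; the earliest place one falls off (shortest prefix, ties alphabetical) gets sent to the lowest-numbered state that keeps every Accept/Reject pair distinguishable — a pair clashes when both reach the same state with identical unread suffix — and to a fresh state only if none does.
a: 0a undefined. 0a->0: ok.
b: 0b undefined. 0b->0: no, babbba/bab meet in 0. Open state 1: 0b->1.
c: 0c undefined. 0c->0: no, a/cc meet in 0. 0c->1: ok.
ba: 1a undefined. 1a->0: ok.
bb: 1b undefined. 1b->0: no, baacaa/abbbb meet in 0. 1b->1: no, acbb/caaac meet in 1. Open state 2: 1b->2.
bc: 1c undefined. 1c->0: no, aaaabca/cc meet in 0. 1c->1: no, acbb/bcbb meet in 2 with "b" left. 1c->2: ok.
bba: 2a undefined. 2a->0: ok.
bbb: 2b undefined. 2b->0: no, bbbcb/cc meet in 2. 2b->1: no, bbbcb/caaac meet in 1. 2b->2: no, bbbcb/ccacccb meet in 2 with "cb" left. Open state 3: 2b->3.
bcc: 2c undefined. 2c->0: ok.
bbbc: 3c undefined. 3c->0: no, bbbcb/cabccc meet in 1. 3c->1: no, aaaabca/ccbccc meet in 0. 3c->2: no, bcbc/cc meet in 2. 3c->3: no, bbbcb/abbbb meet in 3 with "b" left. Open state 4: 3c->4.
bcbb: 3b undefined. 3b->0: no, aaaabca/abbbb meet in 0. 3b->1: ok.
bbbca: 4a undefined. 4a->0: ok.
bbbcb: 4b undefined. 4b->0: ok.
ccbcc: 4c undefined. 4c->0: ok.
babbba: 3a undefined. 3a->0: ok.
All examples now run through 5 states with every (state, symbol) defined. Accept strings end in {0,3,4}, Reject strings end in {1,2}; accept={0,3,4}.

states=5 start=0 accept={0,3,4} delta: 0a->0 0b->1 0c->1 1a->0 1b->2 1c->2 2a->0 2b->3 2c->0 3a->0 3b->1 3c->4 4a->0 4b->0 4c->0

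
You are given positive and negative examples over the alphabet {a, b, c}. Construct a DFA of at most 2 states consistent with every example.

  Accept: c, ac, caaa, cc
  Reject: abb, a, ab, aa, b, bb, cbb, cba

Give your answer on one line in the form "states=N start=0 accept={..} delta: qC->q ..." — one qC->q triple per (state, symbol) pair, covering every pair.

states=2 start=0 accept={1} delta: 0a->0 0b->0 0c->1 1a->1 1b->0 1c->1

Grow the machine one transition at a time. Run the examples from 0; the earliest place one falls off (shortest prefix, ties alphabetical) gets sent to the lowest-numbered state that keeps every Accept/Reject pair distinguishable — a pair clashes when both reach the same state with identical unread suffix — and to a fresh state only if none does.
a: 0a undefined. 0a->0: ok.
b: 0b undefined. 0b->0: ok.
c: 0c undefined. 0c->0: no, c/abb meet in 0. Open state 1: 0c->1.
ca: 1a undefined. 1a->0: no, caaa/abb meet in 0. 1a->1: ok.
cb: 1b undefined. 1b->0: ok.
cc: 1c undefined. 1c->0: no, cc/abb meet in 0. 1c->1: ok.
All examples now run through 2 states with every (state, symbol) defined. Accept strings end in {1}, Reject strings end in {0}; accept={1}.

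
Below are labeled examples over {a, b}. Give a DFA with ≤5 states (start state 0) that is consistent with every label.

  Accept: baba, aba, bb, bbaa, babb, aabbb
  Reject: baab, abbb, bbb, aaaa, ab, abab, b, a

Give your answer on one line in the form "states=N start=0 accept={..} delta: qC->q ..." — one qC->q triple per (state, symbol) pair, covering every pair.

states=4 start=0 accept={0,3} delta: 0a->1 0b->2 1a->2 1b->2 2a->0 2b->3 3a->2 3b->2

State merging on the prefix tree: take the shortest (then alphabetical) example prefix whose next move is undefined and point that move at state 0, else 1, else 2, ...; a target is out if some Accept/Reject pair would then sit in one state with the same input left (inseparable). If every existing state is out, open a new one.
a: 0a undefined. 0a->0: no, aabbb/abbb meet in 0 with "bbb" left. Open state 1: 0a->1.
b: 0b undefined. 0b->0: no, bb/bbb meet in 0. 0b->1: no, bb/ab meet in 1 with "b" left. Open state 2: 0b->2.
aa: 1a undefined. 1a->0: no, aabbb/bbb meet in 2 with "bb" left. 1a->1: no, aabbb/abbb meet in 1 with "bbb" left. 1a->2: ok.
ab: 1b undefined. 1b->0: no, aba/a meet in 1. 1b->1: no, aba/b meet in 2. 1b->2: ok.
ba: 2a undefined. 2a->0: ok.
bb: 2b undefined. 2b->0: no, bbaa/baab meet in 2. 2b->1: no, bb/aaaa meet in 1. 2b->2: no, bb/baab meet in 2. Open state 3: 2b->3.
bba: 3a undefined. 3a->0: no, bbaa/aaaa meet in 1. 3a->1: no, bbaa/baab meet in 2. 3a->2: ok.
bbb: 3b undefined. 3b->0: no, baba/abbb meet in 0. 3b->1: no, aabbb/baab meet in 2. 3b->2: ok.
All examples now run through 4 states with every (state, symbol) defined. Accept strings end in {0,3}, Reject strings end in {1,2}; accept={0,3}.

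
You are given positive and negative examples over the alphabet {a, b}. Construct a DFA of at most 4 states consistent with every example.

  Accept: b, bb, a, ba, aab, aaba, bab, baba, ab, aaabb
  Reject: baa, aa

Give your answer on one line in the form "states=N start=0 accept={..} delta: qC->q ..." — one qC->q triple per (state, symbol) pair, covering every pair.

states=3 start=0 accept={0,1} delta: 0a->1 0b->0 1a->2 1b->0 2a->0 2b->0

Grow the machine one transition at a time. Run the examples from 0; the earliest place one falls off (shortest prefix, ties alphabetical) gets sent to the lowest-numbered state that keeps every Accept/Reject pair distinguishable — a pair clashes when both reach the same state with identical unread suffix — and to a fresh state only if none does.
a: 0a undefined. 0a->0: no, a/aa meet in 0. Open state 1: 0a->1.
b: 0b undefined. 0b->0: ok.
aa: 1a undefined. 1a->0: no, b/baa meet in 0. 1a->1: no, a/baa meet in 1. Open state 2: 1a->2.
ab: 1b undefined. 1b->0: ok.
aaa: 2a undefined. 2a->0: ok.
aab: 2b undefined. 2b->0: ok.
All examples now run through 3 states with every (state, symbol) defined. Accept strings end in {0,1}, Reject strings end in {2}; accept={0,1}.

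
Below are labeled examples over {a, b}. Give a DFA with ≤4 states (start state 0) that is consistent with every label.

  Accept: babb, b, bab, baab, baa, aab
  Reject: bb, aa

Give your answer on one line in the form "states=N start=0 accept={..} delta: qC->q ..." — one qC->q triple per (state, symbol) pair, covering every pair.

states=3 start=0 accept={1,2} delta: 0a->0 0b->1 1a->2 1b->0 2a->2 2b->2

State merging on the prefix tree: take the shortest (then alphabetical) example prefix whose next move is undefined and point that move at state 0, else 1, else 2, ...; a target is out if some Accept/Reject pair would then sit in one state with the same input left (inseparable). If every existing state is out, open a new one.
a: 0a undefined. 0a->0: ok.
b: 0b undefined. 0b->0: no, babb/bb meet in 0. Open state 1: 0b->1.
ba: 1a undefined. 1a->0: no, babb/bb meet in 1 with "b" left. 1a->1: no, bab/bb meet in 1 with "b" left. Open state 2: 1a->2.
bb: 1b undefined. 1b->0: ok.
baa: 2a undefined. 2a->0: no, baa/bb meet in 0. 2a->1: no, baab/bb meet in 0. 2a->2: ok.
bab: 2b undefined. 2b->0: no, bab/bb meet in 0. 2b->1: no, babb/bb meet in 0. 2b->2: ok.
All examples now run through 3 states with every (state, symbol) defined. Accept strings end in {1,2}, Reject strings end in {0}; accept={1,2}.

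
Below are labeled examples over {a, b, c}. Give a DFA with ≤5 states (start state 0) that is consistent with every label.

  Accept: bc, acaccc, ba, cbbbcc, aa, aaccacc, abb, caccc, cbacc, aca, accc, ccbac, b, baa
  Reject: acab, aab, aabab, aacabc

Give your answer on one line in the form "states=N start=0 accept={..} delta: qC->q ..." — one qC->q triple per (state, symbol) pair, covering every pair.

states=3 start=0 accept={0,1} delta: 0a->1 0b->0 0c->0 1a->1 1b->2 1c->0 2a->1 2b->0 2c->2

State merging on the prefix tree: take the shortest (then alphabetical) example prefix whose next move is undefined and point that move at state 0, else 1, else 2, ...; a target is out if some Accept/Reject pair would then sit in one state with the same input left (inseparable). If every existing state is out, open a new one.
a: 0a undefined. 0a->0: no, b/aab meet in 0 with "b" left. Open state 1: 0a->1.
b: 0b undefined. 0b->0: ok.
c: 0c undefined. 0c->0: ok.
aa: 1a undefined. 1a->0: no, bc/aab meet in 0. 1a->1: ok.
ab: 1b undefined. 1b->0: no, bc/aab meet in 0. 1b->1: no, ba/aab meet in 1. Open state 2: 1b->2.
ac: 1c undefined. 1c->0: ok.
abb: 2b undefined. 2b->0: ok.
aaba: 2a undefined. 2a->0: no, bc/aabab meet in 0. 2a->1: ok.
aacabc: 2c undefined. 2c->0: no, bc/aacabc meet in 0. 2c->1: no, ba/aacabc meet in 1. 2c->2: ok.
All examples now run through 3 states with every (state, symbol) defined. Accept strings end in {0,1}, Reject strings end in {2}; accept={0,1}.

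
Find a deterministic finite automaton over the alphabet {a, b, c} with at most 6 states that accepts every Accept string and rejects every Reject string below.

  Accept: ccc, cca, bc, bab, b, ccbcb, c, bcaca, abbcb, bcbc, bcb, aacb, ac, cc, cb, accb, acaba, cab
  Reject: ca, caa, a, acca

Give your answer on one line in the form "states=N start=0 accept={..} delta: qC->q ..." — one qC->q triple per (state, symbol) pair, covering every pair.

states=5 start=0 accept={0,2,3} delta: 0a->1 0b->0 0c->2 1a->0 1b->0 1c->3 2a->4 2b->0 2c->3 3a->3 3b->3 3c->0 4a->1 4b->0 4c->1

Grow the machine one transition at a time. Run the examples from 0; the earliest place one falls off (shortest prefix, ties alphabetical) gets sent to the lowest-numbered state that keeps every Accept/Reject pair distinguishable — a pair clashes when both reach the same state with identical unread suffix — and to a fresh state only if none does.
a: 0a undefined. 0a->0: no, cca/acca meet in 0 with "cca" left. Open state 1: 0a->1.
b: 0b undefined. 0b->0: ok.
c: 0c undefined. 0c->0: no, cca/ca meet in 1. 0c->1: no, bc/a meet in 1. Open state 2: 0c->2.
aa: 1a undefined. 1a->0: ok.
ab: 1b undefined. 1b->0: ok.
ac: 1c undefined. 1c->0: no, acaba/a meet in 1. 1c->1: no, bab/acca meet in 0. 1c->2: no, cca/acca meet in 2 with "ca" left. Open state 3: 1c->3.
ca: 2a undefined. 2a->0: no, bab/ca meet in 0. 2a->1: no, bab/caa meet in 0. 2a->2: no, bc/ca meet in 2. 2a->3: no, bcaca/acca meet in 3 with "ca" left. Open state 4: 2a->4.
cb: 2b undefined. 2b->0: ok.
cc: 2c undefined. 2c->0: no, cca/a meet in 1. 2c->1: no, cc/a meet in 1. 2c->2: no, cca/ca meet in 4. 2c->3: ok.
aca: 3a undefined. 3a->0: no, acaba/a meet in 1. 3a->1: no, cca/a meet in 1. 3a->2: no, acaba/a meet in 1. 3a->3: ok.
acc: 3c undefined. 3c->0: ok.
caa: 4a undefined. 4a->0: no, ccc/caa meet in 0. 4a->1: ok.
cab: 4b undefined. 4b->0: ok.
ccb: 3b undefined. 3b->0: no, acaba/caa meet in 1. 3b->1: no, ccbcb/caa meet in 1. 3b->2: no, acaba/ca meet in 4. 3b->3: ok.
bcac: 4c undefined. 4c->0: no, bcaca/caa meet in 1. 4c->1: ok.
All examples now run through 5 states with every (state, symbol) defined. Accept strings end in {0,2,3}, Reject strings end in {1,4}; accept={0,2,3}.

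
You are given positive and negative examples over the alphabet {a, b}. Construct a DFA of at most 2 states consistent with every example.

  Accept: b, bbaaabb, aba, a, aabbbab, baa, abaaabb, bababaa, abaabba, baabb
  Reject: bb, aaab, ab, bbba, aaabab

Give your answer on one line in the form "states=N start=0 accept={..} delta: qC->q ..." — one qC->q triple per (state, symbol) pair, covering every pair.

State merging on the prefix tree: take the shortest (then alphabetical) example prefix whose next move is undefined and point that move at state 0, else 1, else 2, ...; a target is out if some Accept/Reject pair would then sit in one state with the same input left (inseparable). If every existing state is out, open a new one.
a: 0a undefined. 0a->0: no, b/aaab meet in 0 with "b" left. Open state 1: 0a->1.
b: 0b undefined. 0b->0: no, b/bb meet in 0. 0b->1: ok.
aa: 1a undefined. 1a->0: ok.
ab: 1b undefined. 1b->0: ok.
All examples now run through 2 states with every (state, symbol) defined. Accept strings end in {1}, Reject strings end in {0}; accept={1}.

states=2 start=0 accept={1} delta: 0a->1 0b->1 1a->0 1b->0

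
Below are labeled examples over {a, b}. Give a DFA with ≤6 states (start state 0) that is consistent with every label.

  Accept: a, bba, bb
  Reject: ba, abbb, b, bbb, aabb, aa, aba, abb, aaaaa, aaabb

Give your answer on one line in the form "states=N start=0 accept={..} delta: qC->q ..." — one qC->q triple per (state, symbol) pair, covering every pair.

Grow the machine one transition at a time. Run the examples from 0; the earliest place one falls off (shortest prefix, ties alphabetical) gets sent to the lowest-numbered state that keeps every Accept/Reject pair distinguishable — a pair clashes when both reach the same state with identical unread suffix — and to a fresh state only if none does.
a: 0a undefined. 0a->0: no, a/aa meet in 0. Open state 1: 0a->1.
b: 0b undefined. 0b->0: no, a/ba meet in 1. 0b->1: no, a/b meet in 1. Open state 2: 0b->2.
aa: 1a undefined. 1a->0: no, a/aaaaa meet in 1. 1a->1: no, a/aa meet in 1. 1a->2: ok.
ab: 1b undefined. 1b->0: no, a/aba meet in 1. 1b->1: no, a/abbb meet in 1. 1b->2: no, bb/abb meet in 2 with "b" left. Open state 3: 1b->3.
ba: 2a undefined. 2a->0: no, bb/aaabb meet in 2 with "b" left. 2a->1: no, a/ba meet in 1. 2a->2: ok.
bb: 2b undefined. 2b->0: ok.
aba: 3a undefined. 3a->0: no, bb/aba meet in 0. 3a->1: no, a/aba meet in 1. 3a->2: ok.
abb: 3b undefined. 3b->0: no, bb/abb meet in 0. 3b->1: no, a/abb meet in 1. 3b->2: no, bb/abbb meet in 0. 3b->3: ok.
All examples now run through 4 states with every (state, symbol) defined. Accept strings end in {0,1}, Reject strings end in {2,3}; accept={0,1}.

states=4 start=0 accept={0,1} delta: 0a->1 0b->2 1a->2 1b->3 2a->2 2b->0 3a->2 3b->3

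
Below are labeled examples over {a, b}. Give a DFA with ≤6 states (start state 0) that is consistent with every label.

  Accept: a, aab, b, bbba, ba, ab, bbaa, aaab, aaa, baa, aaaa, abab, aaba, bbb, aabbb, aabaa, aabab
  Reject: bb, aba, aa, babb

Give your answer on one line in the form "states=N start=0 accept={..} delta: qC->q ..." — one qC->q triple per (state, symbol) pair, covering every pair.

states=4 start=0 accept={0,1,2} delta: 0a->1 0b->2 1a->3 1b->1 2a->0 2b->3 3a->0 3b->2

Grow the machine one transition at a time. Run the examples from 0; the earliest place one falls off (shortest prefix, ties alphabetical) gets sent to the lowest-numbered state that keeps every Accept/Reject pair distinguishable — a pair clashes when both reach the same state with identical unread suffix — and to a fresh state only if none does.
a: 0a undefined. 0a->0: no, a/aa meet in 0. Open state 1: 0a->1.
b: 0b undefined. 0b->0: no, b/bb meet in 0. 0b->1: no, ba/aa meet in 1 with "a" left. Open state 2: 0b->2.
aa: 1a undefined. 1a->0: no, aaaa/aa meet in 0. 1a->1: no, a/aa meet in 1. 1a->2: no, aab/bb meet in 2 with "b" left. Open state 3: 1a->3.
ab: 1b undefined. 1b->0: no, a/aba meet in 1. 1b->1: ok.
ba: 2a undefined. 2a->0: ok.
bb: 2b undefined. 2b->0: no, bbba/bb meet in 0. 2b->1: no, a/bb meet in 1. 2b->2: no, b/bb meet in 2. 2b->3: ok.
aaa: 3a undefined. 3a->0: ok.
aab: 3b undefined. 3b->0: no, aabbb/bb meet in 3. 3b->1: no, bbba/bb meet in 3. 3b->2: ok.
All examples now run through 4 states with every (state, symbol) defined. Accept strings end in {0,1,2}, Reject strings end in {3}; accept={0,1,2}.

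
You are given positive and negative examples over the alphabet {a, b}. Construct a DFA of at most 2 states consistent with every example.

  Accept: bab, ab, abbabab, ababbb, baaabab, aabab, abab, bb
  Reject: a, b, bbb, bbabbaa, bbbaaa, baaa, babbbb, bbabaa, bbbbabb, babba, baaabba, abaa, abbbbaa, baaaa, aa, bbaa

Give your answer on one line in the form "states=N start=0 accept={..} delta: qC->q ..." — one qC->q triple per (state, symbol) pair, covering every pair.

states=2 start=0 accept={0} delta: 0a->1 0b->1 1a->1 1b->0

Fold the examples into a partial DFA from state 0: repeatedly fix the first undefined (state, symbol) met by the shortest-then-alphabetical prefix, trying targets in increasing order and rejecting any under which an Accept and a Reject string meet in one state with the same remainder; add a state when all current targets are rejected. Accepting states are where Accept strings end.
a: 0a undefined. 0a->0: no, ab/b meet in 0 with "b" left. Open state 1: 0a->1.
b: 0b undefined. 0b->0: no, bb/b meet in 0. 0b->1: ok.
aa: 1a undefined. 1a->0: no, bab/a meet in 1. 1a->1: ok.
ab: 1b undefined. 1b->0: ok.
All examples now run through 2 states with every (state, symbol) defined. Accept strings end in {0}, Reject strings end in {1}; accept={0}.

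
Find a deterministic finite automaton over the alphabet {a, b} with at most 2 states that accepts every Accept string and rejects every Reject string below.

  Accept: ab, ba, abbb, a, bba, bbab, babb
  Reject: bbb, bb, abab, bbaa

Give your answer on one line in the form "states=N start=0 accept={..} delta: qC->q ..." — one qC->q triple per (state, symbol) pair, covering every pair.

states=2 start=0 accept={1} delta: 0a->1 0b->0 1a->0 1b->1

State merging on the prefix tree: take the shortest (then alphabetical) example prefix whose next move is undefined and point that move at state 0, else 1, else 2, ...; a target is out if some Accept/Reject pair would then sit in one state with the same input left (inseparable). If every existing state is out, open a new one.
a: 0a undefined. 0a->0: no, abbb/bbb meet in 0 with "bbb" left. Open state 1: 0a->1.
b: 0b undefined. 0b->0: ok.
ab: 1b undefined. 1b->0: no, ab/bbb meet in 0. 1b->1: ok.
aba: 1a undefined. 1a->0: ok.
All examples now run through 2 states with every (state, symbol) defined. Accept strings end in {1}, Reject strings end in {0}; accept={1}.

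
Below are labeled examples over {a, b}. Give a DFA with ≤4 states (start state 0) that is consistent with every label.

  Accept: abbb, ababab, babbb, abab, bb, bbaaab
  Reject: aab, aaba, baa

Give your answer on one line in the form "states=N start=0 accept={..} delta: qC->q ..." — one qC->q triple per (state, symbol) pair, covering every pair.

Grow the machine one transition at a time. Run the examples from 0; the earliest place one falls off (shortest prefix, ties alphabetical) gets sent to the lowest-numbered state that keeps every Accept/Reject pair distinguishable — a pair clashes when both reach the same state with identical unread suffix — and to a fresh state only if none does.
a: 0a undefined. 0a->0: ok.
b: 0b undefined. 0b->0: no, abbb/aab meet in 0. Open state 1: 0b->1.
ba: 1a undefined. 1a->0: no, ababab/aab meet in 1. 1a->1: ok.
bb: 1b undefined. 1b->0: no, abbb/aab meet in 1. 1b->1: no, abbb/aab meet in 1. Open state 2: 1b->2.
bba: 2a undefined. 2a->0: no, ababab/aab meet in 1. 2a->1: ok.
abbb: 2b undefined. 2b->0: no, babbb/aab meet in 1. 2b->1: no, abbb/aab meet in 1. 2b->2: ok.
All examples now run through 3 states with every (state, symbol) defined. Accept strings end in {2}, Reject strings end in {1}; accept={2}.

states=3 start=0 accept={2} delta: 0a->0 0b->1 1a->1 1b->2 2a->1 2b->2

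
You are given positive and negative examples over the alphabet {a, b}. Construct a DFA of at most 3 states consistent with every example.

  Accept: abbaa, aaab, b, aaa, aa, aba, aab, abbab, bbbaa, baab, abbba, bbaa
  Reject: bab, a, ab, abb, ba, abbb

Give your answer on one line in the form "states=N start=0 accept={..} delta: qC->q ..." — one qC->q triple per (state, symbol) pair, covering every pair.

states=3 start=0 accept={0,2} delta: 0a->1 0b->0 1a->2 1b->1 2a->0 2b->0

Fold the examples into a partial DFA from state 0: repeatedly fix the first undefined (state, symbol) met by the shortest-then-alphabetical prefix, trying targets in increasing order and rejecting any under which an Accept and a Reject string meet in one state with the same remainder; add a state when all current targets are rejected. Accepting states are where Accept strings end.
a: 0a undefined. 0a->0: no, aaab/ab meet in 0 with "b" left. Open state 1: 0a->1.
b: 0b undefined. 0b->0: ok.
aa: 1a undefined. 1a->0: no, aaab/bab meet in 1 with "b" left. 1a->1: no, aaab/bab meet in 1 with "b" left. Open state 2: 1a->2.
ab: 1b undefined. 1b->0: no, b/bab meet in 0. 1b->1: ok.
aaa: 2a undefined. 2a->0: ok.
aab: 2b undefined. 2b->0: ok.
All examples now run through 3 states with every (state, symbol) defined. Accept strings end in {0,2}, Reject strings end in {1}; accept={0,2}.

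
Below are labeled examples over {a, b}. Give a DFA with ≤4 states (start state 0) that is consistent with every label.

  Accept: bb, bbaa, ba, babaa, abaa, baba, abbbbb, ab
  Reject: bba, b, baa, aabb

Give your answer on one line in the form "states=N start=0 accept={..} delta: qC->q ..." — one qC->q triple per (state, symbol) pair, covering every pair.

states=4 start=0 accept={0,2,3} delta: 0a->1 0b->1 1a->2 1b->0 2a->1 2b->3 3a->3 3b->1

Fold the examples into a partial DFA from state 0: repeatedly fix the first undefined (state, symbol) met by the shortest-then-alphabetical prefix, trying targets in increasing order and rejecting any under which an Accept and a Reject string meet in one state with the same remainder; add a state when all current targets are rejected. Accepting states are where Accept strings end.
a: 0a undefined. 0a->0: no, bb/aabb meet in 0 with "bb" left. Open state 1: 0a->1.
b: 0b undefined. 0b->0: no, bb/b meet in 0. 0b->1: ok.
aa: 1a undefined. 1a->0: no, bb/aabb meet in 1 with "b" left. 1a->1: no, ba/b meet in 1. Open state 2: 1a->2.
ab: 1b undefined. 1b->0: ok.
aab: 2b undefined. 2b->0: no, baba/bba meet in 1. 2b->1: no, bb/aabb meet in 0. 2b->2: no, bbaa/aabb meet in 2. Open state 3: 2b->3.
baa: 2a undefined. 2a->0: no, bb/baa meet in 0. 2a->1: ok.
aabb: 3b undefined. 3b->0: no, bb/aabb meet in 0. 3b->1: ok.
baba: 3a undefined. 3a->0: no, babaa/bba meet in 1. 3a->1: no, baba/bba meet in 1. 3a->2: no, babaa/bba meet in 1. 3a->3: ok.
All examples now run through 4 states with every (state, symbol) defined. Accept strings end in {0,2,3}, Reject strings end in {1}; accept={0,2,3}.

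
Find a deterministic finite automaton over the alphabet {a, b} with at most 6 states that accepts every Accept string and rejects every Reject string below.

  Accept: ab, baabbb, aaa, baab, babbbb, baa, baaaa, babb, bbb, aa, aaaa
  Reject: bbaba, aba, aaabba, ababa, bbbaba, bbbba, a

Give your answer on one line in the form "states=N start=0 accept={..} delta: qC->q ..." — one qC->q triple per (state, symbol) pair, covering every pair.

Fold the examples into a partial DFA from state 0: repeatedly fix the first undefined (state, symbol) met by the shortest-then-alphabetical prefix, trying targets in increasing order and rejecting any under which an Accept and a Reject string meet in one state with the same remainder; add a state when all current targets are rejected. Accepting states are where Accept strings end.
a: 0a undefined. 0a->0: no, aaa/a meet in 0. Open state 1: 0a->1.
b: 0b undefined. 0b->0: ok.
aa: 1a undefined. 1a->0: no, aaa/bbbba meet in 1. 1a->1: no, aaa/bbbba meet in 1. Open state 2: 1a->2.
ab: 1b undefined. 1b->0: ok.
aaa: 2a undefined. 2a->0: no, baaaa/bbaba meet in 1. 2a->1: no, aaa/bbaba meet in 1. 2a->2: ok.
aaab: 2b undefined. 2b->0: ok.
All examples now run through 3 states with every (state, symbol) defined. Accept strings end in {0,2}, Reject strings end in {1}; accept={0,2}.

states=3 start=0 accept={0,2} delta: 0a->1 0b->0 1a->2 1b->0 2a->2 2b->0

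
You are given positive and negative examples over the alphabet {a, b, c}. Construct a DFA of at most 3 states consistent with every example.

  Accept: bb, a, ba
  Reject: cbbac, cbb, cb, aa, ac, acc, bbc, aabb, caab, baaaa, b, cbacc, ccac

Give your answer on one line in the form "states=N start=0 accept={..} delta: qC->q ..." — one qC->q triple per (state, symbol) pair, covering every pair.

Fold the examples into a partial DFA from state 0: repeatedly fix the first undefined (state, symbol) met by the shortest-then-alphabetical prefix, trying targets in increasing order and rejecting any under which an Accept and a Reject string meet in one state with the same remainder; add a state when all current targets are rejected. Accepting states are where Accept strings end.
a: 0a undefined. 0a->0: no, bb/aabb meet in 0 with "bb" left. Open state 1: 0a->1.
b: 0b undefined. 0b->0: no, bb/b meet in 0. 0b->1: no, a/b meet in 1. Open state 2: 0b->2.
c: 0c undefined. 0c->0: no, bb/cbb meet in 2 with "b" left. 0c->1: ok.
aa: 1a undefined. 1a->0: no, bb/aabb meet in 2 with "b" left. 1a->1: no, a/aa meet in 1. 1a->2: ok.
ac: 1c undefined. 1c->0: no, a/acc meet in 1. 1c->1: no, a/ac meet in 1. 1c->2: ok.
ba: 2a undefined. 2a->0: no, a/ccac meet in 1. 2a->1: ok.
bb: 2b undefined. 2b->0: no, a/bbc meet in 1. 2b->1: ok.
cb: 1b undefined. 1b->0: ok.
acc: 2c undefined. 2c->0: ok.
All examples now run through 3 states with every (state, symbol) defined. Accept strings end in {1}, Reject strings end in {0,2}; accept={1}.

states=3 start=0 accept={1} delta: 0a->1 0b->2 0c->1 1a->2 1b->0 1c->2 2a->1 2b->1 2c->0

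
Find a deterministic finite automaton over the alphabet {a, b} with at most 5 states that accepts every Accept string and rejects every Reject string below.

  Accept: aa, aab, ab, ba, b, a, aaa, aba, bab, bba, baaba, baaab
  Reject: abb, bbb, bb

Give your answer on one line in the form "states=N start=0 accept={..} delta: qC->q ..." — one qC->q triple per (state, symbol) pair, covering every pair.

State merging on the prefix tree: take the shortest (then alphabetical) example prefix whose next move is undefined and point that move at state 0, else 1, else 2, ...; a target is out if some Accept/Reject pair would then sit in one state with the same input left (inseparable). If every existing state is out, open a new one.
a: 0a undefined. 0a->0: ok.
b: 0b undefined. 0b->0: no, aa/abb meet in 0. Open state 1: 0b->1.
ba: 1a undefined. 1a->0: ok.
bb: 1b undefined. 1b->0: no, aa/abb meet in 0. 1b->1: no, aab/abb meet in 1. Open state 2: 1b->2.
bba: 2a undefined. 2a->0: ok.
bbb: 2b undefined. 2b->0: no, aa/bbb meet in 0. 2b->1: no, aab/bbb meet in 1. 2b->2: ok.
All examples now run through 3 states with every (state, symbol) defined. Accept strings end in {0,1}, Reject strings end in {2}; accept={0,1}.

states=3 start=0 accept={0,1} delta: 0a->0 0b->1 1a->0 1b->2 2a->0 2b->2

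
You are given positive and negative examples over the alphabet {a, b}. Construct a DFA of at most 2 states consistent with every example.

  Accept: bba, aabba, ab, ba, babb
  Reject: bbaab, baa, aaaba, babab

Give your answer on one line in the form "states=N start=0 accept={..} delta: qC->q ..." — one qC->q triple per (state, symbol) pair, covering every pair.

states=2 start=0 accept={1} delta: 0a->1 0b->0 1a->0 1b->1

State merging on the prefix tree: take the shortest (then alphabetical) example prefix whose next move is undefined and point that move at state 0, else 1, else 2, ...; a target is out if some Accept/Reject pair would then sit in one state with the same input left (inseparable). If every existing state is out, open a new one.
a: 0a undefined. 0a->0: no, ba/aaaba meet in 0 with "ba" left. Open state 1: 0a->1.
b: 0b undefined. 0b->0: ok.
aa: 1a undefined. 1a->0: ok.
ab: 1b undefined. 1b->0: no, bba/aaaba meet in 1. 1b->1: ok.
All examples now run through 2 states with every (state, symbol) defined. Accept strings end in {1}, Reject strings end in {0}; accept={1}.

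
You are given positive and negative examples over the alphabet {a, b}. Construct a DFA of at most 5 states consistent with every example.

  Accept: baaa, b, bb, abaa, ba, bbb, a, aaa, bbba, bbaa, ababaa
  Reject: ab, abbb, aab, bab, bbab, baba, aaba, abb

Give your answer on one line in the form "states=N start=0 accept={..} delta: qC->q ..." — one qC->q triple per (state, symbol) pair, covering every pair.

State merging on the prefix tree: take the shortest (then alphabetical) example prefix whose next move is undefined and point that move at state 0, else 1, else 2, ...; a target is out if some Accept/Reject pair would then sit in one state with the same input left (inseparable). If every existing state is out, open a new one.
a: 0a undefined. 0a->0: no, b/ab meet in 0 with "b" left. Open state 1: 0a->1.
b: 0b undefined. 0b->0: ok.
aa: 1a undefined. 1a->0: no, baaa/aaba meet in 1. 1a->1: ok.
ab: 1b undefined. 1b->0: no, baaa/baba meet in 1. 1b->1: no, baaa/ab meet in 1. Open state 2: 1b->2.
aba: 2a undefined. 2a->0: no, b/baba meet in 0. 2a->1: no, baaa/baba meet in 1. 2a->2: no, abaa/ab meet in 2. Open state 3: 2a->3.
abb: 2b undefined. 2b->0: no, b/abbb meet in 0. 2b->1: no, baaa/abb meet in 1. 2b->2: ok.
abaa: 3a undefined. 3a->0: ok.
abab: 3b undefined. 3b->0: ok.
All examples now run through 4 states with every (state, symbol) defined. Accept strings end in {0,1}, Reject strings end in {2,3}; accept={0,1}.

states=4 start=0 accept={0,1} delta: 0a->1 0b->0 1a->1 1b->2 2a->3 2b->2 3a->0 3b->0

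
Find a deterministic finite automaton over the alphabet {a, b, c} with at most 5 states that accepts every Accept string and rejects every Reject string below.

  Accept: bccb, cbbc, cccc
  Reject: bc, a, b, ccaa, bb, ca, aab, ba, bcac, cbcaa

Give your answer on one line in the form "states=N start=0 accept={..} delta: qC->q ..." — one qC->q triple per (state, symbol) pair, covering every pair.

Grow the machine one transition at a time. Run the examples from 0; the earliest place one falls off (shortest prefix, ties alphabetical) gets sent to the lowest-numbered state that keeps every Accept/Reject pair distinguishable — a pair clashes when both reach the same state with identical unread suffix — and to a fresh state only if none does.
a: 0a undefined. 0a->0: ok.
b: 0b undefined. 0b->0: ok.
c: 0c undefined. 0c->0: no, bccb/bc meet in 0. Open state 1: 0c->1.
ca: 1a undefined. 1a->0: ok.
cb: 1b undefined. 1b->0: no, cbbc/bc meet in 1. 1b->1: ok.
cc: 1c undefined. 1c->0: no, bccb/a meet in 0. 1c->1: no, bccb/bc meet in 1. Open state 2: 1c->2.
cca: 2a undefined. 2a->0: ok.
ccc: 2c undefined. 2c->0: no, cccc/bc meet in 1. 2c->1: ok.
bccb: 2b undefined. 2b->0: no, bccb/a meet in 0. 2b->1: no, bccb/bc meet in 1. 2b->2: ok.
All examples now run through 3 states with every (state, symbol) defined. Accept strings end in {2}, Reject strings end in {0,1}; accept={2}.

states=3 start=0 accept={2} delta: 0a->0 0b->0 0c->1 1a->0 1b->1 1c->2 2a->0 2b->2 2c->1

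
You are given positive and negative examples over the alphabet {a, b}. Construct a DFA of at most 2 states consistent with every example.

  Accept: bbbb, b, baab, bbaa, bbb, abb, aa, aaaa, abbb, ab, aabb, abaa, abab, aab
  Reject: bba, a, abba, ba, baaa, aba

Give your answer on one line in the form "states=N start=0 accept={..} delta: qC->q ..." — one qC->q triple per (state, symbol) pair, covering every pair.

State merging on the prefix tree: take the shortest (then alphabetical) example prefix whose next move is undefined and point that move at state 0, else 1, else 2, ...; a target is out if some Accept/Reject pair would then sit in one state with the same input left (inseparable). If every existing state is out, open a new one.
a: 0a undefined. 0a->0: no, aa/a meet in 0. Open state 1: 0a->1.
b: 0b undefined. 0b->0: ok.
aa: 1a undefined. 1a->0: ok.
ab: 1b undefined. 1b->0: ok.
All examples now run through 2 states with every (state, symbol) defined. Accept strings end in {0}, Reject strings end in {1}; accept={0}.

states=2 start=0 accept={0} delta: 0a->1 0b->0 1a->0 1b->0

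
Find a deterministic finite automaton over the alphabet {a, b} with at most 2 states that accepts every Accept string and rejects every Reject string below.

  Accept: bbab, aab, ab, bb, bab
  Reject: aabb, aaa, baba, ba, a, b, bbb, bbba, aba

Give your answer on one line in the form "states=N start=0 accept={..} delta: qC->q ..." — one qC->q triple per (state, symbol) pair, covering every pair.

State merging on the prefix tree: take the shortest (then alphabetical) example prefix whose next move is undefined and point that move at state 0, else 1, else 2, ...; a target is out if some Accept/Reject pair would then sit in one state with the same input left (inseparable). If every existing state is out, open a new one.
a: 0a undefined. 0a->0: no, aab/b meet in 0 with "b" left. Open state 1: 0a->1.
b: 0b undefined. 0b->0: no, bb/b meet in 0. 0b->1: ok.
aa: 1a undefined. 1a->0: no, aab/aaa meet in 1. 1a->1: ok.
ab: 1b undefined. 1b->0: ok.
All examples now run through 2 states with every (state, symbol) defined. Accept strings end in {0}, Reject strings end in {1}; accept={0}.

states=2 start=0 accept={0} delta: 0a->1 0b->1 1a->1 1b->0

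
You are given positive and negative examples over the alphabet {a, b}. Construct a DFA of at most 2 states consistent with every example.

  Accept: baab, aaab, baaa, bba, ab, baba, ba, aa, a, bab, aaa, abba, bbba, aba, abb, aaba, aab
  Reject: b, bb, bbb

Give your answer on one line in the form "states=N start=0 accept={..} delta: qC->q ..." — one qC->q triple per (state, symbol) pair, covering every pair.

State merging on the prefix tree: take the shortest (then alphabetical) example prefix whose next move is undefined and point that move at state 0, else 1, else 2, ...; a target is out if some Accept/Reject pair would then sit in one state with the same input left (inseparable). If every existing state is out, open a new one.
a: 0a undefined. 0a->0: no, aaab/b meet in 0 with "b" left. Open state 1: 0a->1.
b: 0b undefined. 0b->0: ok.
aa: 1a undefined. 1a->0: no, baab/b meet in 0. 1a->1: ok.
ab: 1b undefined. 1b->0: no, baab/b meet in 0. 1b->1: ok.
All examples now run through 2 states with every (state, symbol) defined. Accept strings end in {1}, Reject strings end in {0}; accept={1}.

states=2 start=0 accept={1} delta: 0a->1 0b->0 1a->1 1b->1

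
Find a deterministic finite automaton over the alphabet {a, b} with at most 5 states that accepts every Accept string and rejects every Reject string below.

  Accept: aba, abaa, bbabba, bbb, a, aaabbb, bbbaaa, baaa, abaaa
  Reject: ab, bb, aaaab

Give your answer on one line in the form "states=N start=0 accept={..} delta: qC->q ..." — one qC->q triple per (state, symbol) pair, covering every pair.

State merging on the prefix tree: take the shortest (then alphabetical) example prefix whose next move is undefined and point that move at state 0, else 1, else 2, ...; a target is out if some Accept/Reject pair would then sit in one state with the same input left (inseparable). If every existing state is out, open a new one.
a: 0a undefined. 0a->0: ok.
b: 0b undefined. 0b->0: no, aba/ab meet in 0. Open state 1: 0b->1.
ba: 1a undefined. 1a->0: ok.
bb: 1b undefined. 1b->0: no, aba/bb meet in 0. 1b->1: no, bbb/ab meet in 1. Open state 2: 1b->2.
bba: 2a undefined. 2a->0: ok.
bbb: 2b undefined. 2b->0: ok.
All examples now run through 3 states with every (state, symbol) defined. Accept strings end in {0}, Reject strings end in {1,2}; accept={0}.

states=3 start=0 accept={0} delta: 0a->0 0b->1 1a->0 1b->2 2a->0 2b->0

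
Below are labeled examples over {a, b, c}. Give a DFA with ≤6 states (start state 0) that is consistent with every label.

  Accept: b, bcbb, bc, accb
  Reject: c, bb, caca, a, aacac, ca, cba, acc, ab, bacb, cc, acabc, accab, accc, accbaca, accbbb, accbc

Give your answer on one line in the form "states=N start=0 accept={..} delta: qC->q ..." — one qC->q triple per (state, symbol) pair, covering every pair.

State merging on the prefix tree: take the shortest (then alphabetical) example prefix whose next move is undefined and point that move at state 0, else 1, else 2, ...; a target is out if some Accept/Reject pair would then sit in one state with the same input left (inseparable). If every existing state is out, open a new one.
a: 0a undefined. 0a->0: no, b/ab meet in 0 with "b" left. Open state 1: 0a->1.
b: 0b undefined. 0b->0: no, b/bb meet in 0. 0b->1: no, b/a meet in 1. Open state 2: 0b->2.
c: 0c undefined. 0c->0: ok.
aa: 1a undefined. 1a->0: ok.
ab: 1b undefined. 1b->0: ok.
ac: 1c undefined. 1c->0: no, bc/accbc meet in 2 with "c" left. 1c->1: no, b/accab meet in 2. 1c->2: no, b/aacac meet in 2. Open state 3: 1c->3.
ba: 2a undefined. 2a->0: no, b/bacb meet in 2. 2a->1: ok.
bb: 2b undefined. 2b->0: ok.
bc: 2c undefined. 2c->0: no, bcbb/c meet in 0. 2c->1: no, bc/a meet in 1. 2c->2: ok.
aca: 3a undefined. 3a->0: no, b/acabc meet in 2. 3a->1: ok.
acc: 3c undefined. 3c->0: no, b/accbbb meet in 2. 3c->1: no, b/accab meet in 2. 3c->2: no, b/acc meet in 2. 3c->3: no, accb/bacb meet in 3 with "b" left. Open state 4: 3c->4.
acca: 4a undefined. 4a->0: no, b/accab meet in 2. 4a->1: ok.
accb: 4b undefined. 4b->0: no, accb/c meet in 0. 4b->1: no, b/accbbb meet in 2. 4b->2: no, b/accbbb meet in 2. 4b->3: no, accb/aacac meet in 3. 4b->4: no, accb/acc meet in 4. Open state 5: 4b->5.
accc: 4c undefined. 4c->0: ok.
bacb: 3b undefined. 3b->0: ok.
accba: 5a undefined. 5a->0: ok.
accbb: 5b undefined. 5b->0: no, b/accbbb meet in 2. 5b->1: ok.
accbc: 5c undefined. 5c->0: ok.
All examples now run through 6 states with every (state, symbol) defined. Accept strings end in {2,5}, Reject strings end in {0,1,3,4}; accept={2,5}.

states=6 start=0 accept={2,5} delta: 0a->1 0b->2 0c->0 1a->0 1b->0 1c->3 2a->1 2b->0 2c->2 3a->1 3b->0 3c->4 4a->1 4b->5 4c->0 5a->0 5b->1 5c->0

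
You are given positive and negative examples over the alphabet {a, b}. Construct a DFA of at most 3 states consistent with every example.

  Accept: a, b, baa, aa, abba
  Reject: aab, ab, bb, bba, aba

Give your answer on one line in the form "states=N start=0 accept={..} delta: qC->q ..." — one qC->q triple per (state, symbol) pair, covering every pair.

states=3 start=0 accept={1} delta: 0a->1 0b->1 1a->1 1b->2 2a->0 2b->0

Grow the machine one transition at a time. Run the examples from 0; the earliest place one falls off (shortest prefix, ties alphabetical) gets sent to the lowest-numbered state that keeps every Accept/Reject pair distinguishable — a pair clashes when both reach the same state with identical unread suffix — and to a fresh state only if none does.
a: 0a undefined. 0a->0: no, b/aab meet in 0 with "b" left. Open state 1: 0a->1.
b: 0b undefined. 0b->0: no, a/bba meet in 1. 0b->1: ok.
aa: 1a undefined. 1a->0: no, a/aab meet in 1. 1a->1: ok.
ab: 1b undefined. 1b->0: no, a/bba meet in 1. 1b->1: no, a/aab meet in 1. Open state 2: 1b->2.
aba: 2a undefined. 2a->0: ok.
abb: 2b undefined. 2b->0: ok.
All examples now run through 3 states with every (state, symbol) defined. Accept strings end in {1}, Reject strings end in {0,2}; accept={1}.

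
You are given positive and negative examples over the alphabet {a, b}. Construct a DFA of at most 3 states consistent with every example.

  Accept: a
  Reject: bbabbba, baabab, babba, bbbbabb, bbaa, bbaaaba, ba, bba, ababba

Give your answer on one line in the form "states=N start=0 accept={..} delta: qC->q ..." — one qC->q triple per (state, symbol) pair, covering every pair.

State merging on the prefix tree: take the shortest (then alphabetical) example prefix whose next move is undefined and point that move at state 0, else 1, else 2, ...; a target is out if some Accept/Reject pair would then sit in one state with the same input left (inseparable). If every existing state is out, open a new one.
a: 0a undefined. 0a->0: ok.
b: 0b undefined. 0b->0: no, a/bbabbba meet in 0. Open state 1: 0b->1.
ba: 1a undefined. 1a->0: no, a/ba meet in 0. 1a->1: ok.
bb: 1b undefined. 1b->0: no, a/bbbbabb meet in 0. 1b->1: ok.
All examples now run through 2 states with every (state, symbol) defined. Accept strings end in {0}, Reject strings end in {1}; accept={0}.

states=2 start=0 accept={0} delta: 0a->0 0b->1 1a->1 1b->1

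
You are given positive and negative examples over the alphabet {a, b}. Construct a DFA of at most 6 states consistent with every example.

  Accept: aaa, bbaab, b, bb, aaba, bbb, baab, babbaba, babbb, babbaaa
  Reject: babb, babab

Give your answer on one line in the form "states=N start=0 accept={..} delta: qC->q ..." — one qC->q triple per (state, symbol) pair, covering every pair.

Grow the machine one transition at a time. Run the examples from 0; the earliest place one falls off (shortest prefix, ties alphabetical) gets sent to the lowest-numbered state that keeps every Accept/Reject pair distinguishable — a pair clashes when both reach the same state with identical unread suffix — and to a fresh state only if none does.
a: 0a undefined. 0a->0: ok.
b: 0b undefined. 0b->0: no, aaa/babb meet in 0. Open state 1: 0b->1.
ba: 1a undefined. 1a->0: no, b/babab meet in 1. 1a->1: no, bbb/babb meet in 1 with "bb" left. Open state 2: 1a->2.
bb: 1b undefined. 1b->0: ok.
baa: 2a undefined. 2a->0: ok.
bab: 2b undefined. 2b->0: no, bbaab/babb meet in 1. 2b->1: no, aaa/babb meet in 0. 2b->2: no, bbaab/babab meet in 1. Open state 3: 2b->3.
baba: 3a undefined. 3a->0: no, bbaab/babab meet in 1. 3a->1: no, aaa/babab meet in 0. 3a->2: ok.
babb: 3b undefined. 3b->0: no, aaa/babb meet in 0. 3b->1: no, bbaab/babb meet in 1. 3b->2: no, aaba/babb meet in 2. 3b->3: no, babbb/babb meet in 3. Open state 4: 3b->4.
babba: 4a undefined. 4a->0: ok.
babbb: 4b undefined. 4b->0: ok.
All examples now run through 5 states with every (state, symbol) defined. Accept strings end in {0,1,2}, Reject strings end in {3,4}; accept={0,1,2}.

states=5 start=0 accept={0,1,2} delta: 0a->0 0b->1 1a->2 1b->0 2a->0 2b->3 3a->2 3b->4 4a->0 4b->0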